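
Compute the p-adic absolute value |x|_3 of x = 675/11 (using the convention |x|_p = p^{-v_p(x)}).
|675/11|_3 = 1/27

Step 1 — compute v_3(x) by factoring powers of 3 out of the numerator and denominator: v_3(675/11) = 3. Step 2 — apply |x|_p = p^{-v_p(x)} = 3^{-3} = 1/27.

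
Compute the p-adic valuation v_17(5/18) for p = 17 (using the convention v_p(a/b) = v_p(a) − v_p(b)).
v_17(5/18) = 0

Factor powers of 17 from the numerator and denominator of the reduced fraction: 5 = 17^0 · 5 and 18 = 17^0 · 18. Apply v_p(a/b) = v_p(a) − v_p(b): v_17(5/18) = 0 − 0 = 0.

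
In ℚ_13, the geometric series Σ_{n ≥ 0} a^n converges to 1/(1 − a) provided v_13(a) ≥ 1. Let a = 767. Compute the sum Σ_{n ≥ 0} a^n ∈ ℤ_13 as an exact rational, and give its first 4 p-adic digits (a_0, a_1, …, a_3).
Σ a^n = 1/(1 − a) = -1/766;  first 4 digits = (1, 7, 1, 0)

v_13(a) = 1 ≥ 1, so the series converges in ℤ_13 to 1/(1 − a) = 1/(1 − 767) = -1/766. Expand this rational in ℤ_13: compute digits iteratively via d_i = x_i mod 13, x_{i+1} = (x_i − d_i)/13. The first 4 digits are (1, 7, 1, 0).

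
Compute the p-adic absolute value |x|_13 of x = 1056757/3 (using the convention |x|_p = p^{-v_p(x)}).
|1056757/3|_13 = 1/28561

Step 1 — compute v_13(x) by factoring powers of 13 out of the numerator and denominator: v_13(1056757/3) = 4. Step 2 — apply |x|_p = p^{-v_p(x)} = 13^{-4} = 1/28561.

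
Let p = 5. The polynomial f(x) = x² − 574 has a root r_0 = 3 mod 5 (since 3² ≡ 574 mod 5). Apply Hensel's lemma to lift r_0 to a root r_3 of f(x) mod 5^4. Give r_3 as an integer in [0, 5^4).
r_3 = 268 (mod 625)

Hensel's recurrence: r_{i+1} = r_i − f(r_i)·(f′(r_i))^{-1} mod 5^{i+2}, with f′(x) = 2x. Iterate:
  r_0 = 3 (mod 5)
  r_1 = 18 (mod 25)
  r_2 = 18 (mod 125)
  r_3 = 268 (mod 625)
Final: r_3 = 268, and one checks f(r_3) ≡ 0 mod 5^4.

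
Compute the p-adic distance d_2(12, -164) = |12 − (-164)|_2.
d_2(12, -164) = 1/16

Step 1 — x − y = 12 − (-164) = 176. Step 2 — v_2(176) = 4 (factor: 176 = (2^4 · 11); the sign does not affect v_p). Step 3 — |x − y|_2 = 2^{-4} = 1/16.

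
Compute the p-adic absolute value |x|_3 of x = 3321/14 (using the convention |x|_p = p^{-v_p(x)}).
|3321/14|_3 = 1/81

Step 1 — compute v_3(x) by factoring powers of 3 out of the numerator and denominator: v_3(3321/14) = 4. Step 2 — apply |x|_p = p^{-v_p(x)} = 3^{-4} = 1/81.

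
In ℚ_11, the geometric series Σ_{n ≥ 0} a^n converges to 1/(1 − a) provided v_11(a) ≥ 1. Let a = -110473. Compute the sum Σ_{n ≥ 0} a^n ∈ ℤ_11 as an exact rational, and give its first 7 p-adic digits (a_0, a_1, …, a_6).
Σ a^n = 1/(1 − a) = 1/110474;  first 7 digits = (1, 0, 0, 5, 3, 10, 2)

v_11(a) = 3 ≥ 1, so the series converges in ℤ_11 to 1/(1 − a) = 1/(1 − (-110473)) = 1/110474. Expand this rational in ℤ_11: compute digits iteratively via d_i = x_i mod 11, x_{i+1} = (x_i − d_i)/11. The first 7 digits are (1, 0, 0, 5, 3, 10, 2).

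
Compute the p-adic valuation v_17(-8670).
v_17(-8670) = 2

v_17(n) is the largest exponent k such that 17^k divides n. Factor out: -8670 = -17^2 · 30. (Sign doesn't affect v_p.) So v_17(-8670) = 2.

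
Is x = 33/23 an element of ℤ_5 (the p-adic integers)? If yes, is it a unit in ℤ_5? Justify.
x ∈ ℤ_5^× (unit); v_5(x) = 0

ℤ_5 = {x ∈ ℚ_5 : v_5(x) ≥ 0} and ℤ_5^× = {x ∈ ℤ_5 : v_5(x) = 0}. Here v_5(33/23) = v_5(num) − v_5(den) = 0; compare against these criteria.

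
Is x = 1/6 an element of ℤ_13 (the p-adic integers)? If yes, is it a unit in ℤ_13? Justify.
x ∈ ℤ_13^× (unit); v_13(x) = 0

ℤ_13 = {x ∈ ℚ_13 : v_13(x) ≥ 0} and ℤ_13^× = {x ∈ ℤ_13 : v_13(x) = 0}. Here v_13(1/6) = v_13(num) − v_13(den) = 0; compare against these criteria.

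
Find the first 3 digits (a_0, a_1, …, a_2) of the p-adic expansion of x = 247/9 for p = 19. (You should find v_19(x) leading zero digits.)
(a_0, …, a_2) = (0, 12, 10)

v_19(247/9) = 1, so a_0 = ... = a_0 = 0. Factor out: x = 19^1 · u with u = 13/9 a unit in ℤ_19. Expand u iteratively via a_{v+i} = u_i mod 19, u_{i+1} = (u_i − a_{v+i})/19:
  u_0 = 13/9;  a_1 = 12;  u_1 = (u_0 − 12)/19 = -5/9
  u_1 = -5/9;  a_2 = 10;  u_2 = (u_1 − 10)/19 = -5/9
Digits: (0, 12, 10).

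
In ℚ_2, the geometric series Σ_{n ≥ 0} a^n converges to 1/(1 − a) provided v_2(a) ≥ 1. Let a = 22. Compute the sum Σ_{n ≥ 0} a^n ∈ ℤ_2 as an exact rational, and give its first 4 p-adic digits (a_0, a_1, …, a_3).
Σ a^n = 1/(1 − a) = -1/21;  first 4 digits = (1, 1, 0, 0)

v_2(a) = 1 ≥ 1, so the series converges in ℤ_2 to 1/(1 − a) = 1/(1 − 22) = -1/21. Expand this rational in ℤ_2: compute digits iteratively via d_i = x_i mod 2, x_{i+1} = (x_i − d_i)/2. The first 4 digits are (1, 1, 0, 0).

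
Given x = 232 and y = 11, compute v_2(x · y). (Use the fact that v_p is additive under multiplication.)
v_2(2552) = 3

v_p(x) = 3 (factor: 232 = 2^3 · 29); v_p(y) = 0 (factor: 11 = 2^0 · 11). Additivity: v_p(xy) = v_p(x) + v_p(y) = 3 + 0 = 3. (Direct check: xy = 2552 = 2^3 · (319).)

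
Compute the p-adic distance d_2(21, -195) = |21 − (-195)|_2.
d_2(21, -195) = 1/8

Step 1 — x − y = 21 − (-195) = 216. Step 2 — v_2(216) = 3 (factor: 216 = (2^3 · 27); the sign does not affect v_p). Step 3 — |x − y|_2 = 2^{-3} = 1/8.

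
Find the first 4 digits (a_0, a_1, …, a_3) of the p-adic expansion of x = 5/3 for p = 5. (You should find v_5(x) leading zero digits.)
(a_0, …, a_3) = (0, 2, 3, 1)

v_5(5/3) = 1, so a_0 = ... = a_0 = 0. Factor out: x = 5^1 · u with u = 1/3 a unit in ℤ_5. Expand u iteratively via a_{v+i} = u_i mod 5, u_{i+1} = (u_i − a_{v+i})/5:
  u_0 = 1/3;  a_1 = 2;  u_1 = (u_0 − 2)/5 = -1/3
  u_1 = -1/3;  a_2 = 3;  u_2 = (u_1 − 3)/5 = -2/3
  u_2 = -2/3;  a_3 = 1;  u_3 = (u_2 − 1)/5 = -1/3
Digits: (0, 2, 3, 1).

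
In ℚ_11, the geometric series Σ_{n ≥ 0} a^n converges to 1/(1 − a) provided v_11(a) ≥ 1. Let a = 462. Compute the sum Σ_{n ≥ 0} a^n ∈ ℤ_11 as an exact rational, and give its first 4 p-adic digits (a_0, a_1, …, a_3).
Σ a^n = 1/(1 − a) = -1/461;  first 4 digits = (1, 9, 7, 9)

v_11(a) = 1 ≥ 1, so the series converges in ℤ_11 to 1/(1 − a) = 1/(1 − 462) = -1/461. Expand this rational in ℤ_11: compute digits iteratively via d_i = x_i mod 11, x_{i+1} = (x_i − d_i)/11. The first 4 digits are (1, 9, 7, 9).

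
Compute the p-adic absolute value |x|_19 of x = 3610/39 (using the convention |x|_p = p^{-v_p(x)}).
|3610/39|_19 = 1/361

Step 1 — compute v_19(x) by factoring powers of 19 out of the numerator and denominator: v_19(3610/39) = 2. Step 2 — apply |x|_p = p^{-v_p(x)} = 19^{-2} = 1/361.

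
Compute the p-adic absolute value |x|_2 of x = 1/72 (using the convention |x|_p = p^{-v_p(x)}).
|1/72|_2 = 8

Step 1 — compute v_2(x) by factoring powers of 2 out of the numerator and denominator: v_2(1/72) = -3. Step 2 — apply |x|_p = p^{-v_p(x)} = 2^{3} = 8.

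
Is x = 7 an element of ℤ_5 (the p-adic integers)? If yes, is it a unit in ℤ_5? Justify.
x ∈ ℤ_5^× (unit); v_5(x) = 0

ℤ_5 = {x ∈ ℚ_5 : v_5(x) ≥ 0} and ℤ_5^× = {x ∈ ℤ_5 : v_5(x) = 0}. Here v_5(7) = v_5(num) − v_5(den) = 0; compare against these criteria.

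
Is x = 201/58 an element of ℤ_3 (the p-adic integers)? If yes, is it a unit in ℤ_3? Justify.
x ∈ ℤ_3 but not a unit; v_3(x) = 1 > 0

ℤ_3 = {x ∈ ℚ_3 : v_3(x) ≥ 0} and ℤ_3^× = {x ∈ ℤ_3 : v_3(x) = 0}. Here v_3(201/58) = v_3(num) − v_3(den) = 1; compare against these criteria.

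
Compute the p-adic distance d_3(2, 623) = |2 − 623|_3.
d_3(2, 623) = 1/27

Step 1 — x − y = 2 − 623 = -621. Step 2 — v_3(-621) = 3 (factor: -621 = −(3^3 · 23); the sign does not affect v_p). Step 3 — |x − y|_3 = 3^{-3} = 1/27.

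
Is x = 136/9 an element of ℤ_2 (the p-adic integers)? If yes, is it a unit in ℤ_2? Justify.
x ∈ ℤ_2 but not a unit; v_2(x) = 3 > 0

ℤ_2 = {x ∈ ℚ_2 : v_2(x) ≥ 0} and ℤ_2^× = {x ∈ ℤ_2 : v_2(x) = 0}. Here v_2(136/9) = v_2(num) − v_2(den) = 3; compare against these criteria.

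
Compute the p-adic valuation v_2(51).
v_2(51) = 0

v_2(n) is the largest exponent k such that 2^k divides n. Factor out: 51 = 2^0 · 51. (Sign doesn't affect v_p.) So v_2(51) = 0.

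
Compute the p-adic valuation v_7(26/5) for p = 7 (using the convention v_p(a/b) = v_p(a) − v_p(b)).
v_7(26/5) = 0

Factor powers of 7 from the numerator and denominator of the reduced fraction: 26 = 7^0 · 26 and 5 = 7^0 · 5. Apply v_p(a/b) = v_p(a) − v_p(b): v_7(26/5) = 0 − 0 = 0.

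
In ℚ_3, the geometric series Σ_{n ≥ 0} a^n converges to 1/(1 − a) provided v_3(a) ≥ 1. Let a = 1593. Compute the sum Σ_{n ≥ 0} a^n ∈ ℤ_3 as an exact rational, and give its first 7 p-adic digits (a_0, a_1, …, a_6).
Σ a^n = 1/(1 − a) = -1/1592;  first 7 digits = (1, 0, 0, 2, 1, 0, 0)

v_3(a) = 3 ≥ 1, so the series converges in ℤ_3 to 1/(1 − a) = 1/(1 − 1593) = -1/1592. Expand this rational in ℤ_3: compute digits iteratively via d_i = x_i mod 3, x_{i+1} = (x_i − d_i)/3. The first 7 digits are (1, 0, 0, 2, 1, 0, 0).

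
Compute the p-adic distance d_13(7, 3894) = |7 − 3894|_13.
d_13(7, 3894) = 1/169

Step 1 — x − y = 7 − 3894 = -3887. Step 2 — v_13(-3887) = 2 (factor: -3887 = −(13^2 · 23); the sign does not affect v_p). Step 3 — |x − y|_13 = 13^{-2} = 1/169.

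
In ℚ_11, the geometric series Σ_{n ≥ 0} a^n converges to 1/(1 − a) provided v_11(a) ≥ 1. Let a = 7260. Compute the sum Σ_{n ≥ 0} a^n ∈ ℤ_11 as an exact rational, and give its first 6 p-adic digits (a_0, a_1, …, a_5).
Σ a^n = 1/(1 − a) = -1/7259;  first 6 digits = (1, 0, 5, 5, 3, 8)

v_11(a) = 2 ≥ 1, so the series converges in ℤ_11 to 1/(1 − a) = 1/(1 − 7260) = -1/7259. Expand this rational in ℤ_11: compute digits iteratively via d_i = x_i mod 11, x_{i+1} = (x_i − d_i)/11. The first 6 digits are (1, 0, 5, 5, 3, 8).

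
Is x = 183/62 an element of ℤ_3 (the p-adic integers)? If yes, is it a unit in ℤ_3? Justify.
x ∈ ℤ_3 but not a unit; v_3(x) = 1 > 0

ℤ_3 = {x ∈ ℚ_3 : v_3(x) ≥ 0} and ℤ_3^× = {x ∈ ℤ_3 : v_3(x) = 0}. Here v_3(183/62) = v_3(num) − v_3(den) = 1; compare against these criteria.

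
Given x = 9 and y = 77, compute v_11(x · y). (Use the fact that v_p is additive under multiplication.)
v_11(693) = 1

v_p(x) = 0 (factor: 9 = 11^0 · 9); v_p(y) = 1 (factor: 77 = 11^1 · 7). Additivity: v_p(xy) = v_p(x) + v_p(y) = 0 + 1 = 1. (Direct check: xy = 693 = 11^1 · (63).)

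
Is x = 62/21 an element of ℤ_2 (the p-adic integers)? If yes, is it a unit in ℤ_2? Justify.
x ∈ ℤ_2 but not a unit; v_2(x) = 1 > 0

ℤ_2 = {x ∈ ℚ_2 : v_2(x) ≥ 0} and ℤ_2^× = {x ∈ ℤ_2 : v_2(x) = 0}. Here v_2(62/21) = v_2(num) − v_2(den) = 1; compare against these criteria.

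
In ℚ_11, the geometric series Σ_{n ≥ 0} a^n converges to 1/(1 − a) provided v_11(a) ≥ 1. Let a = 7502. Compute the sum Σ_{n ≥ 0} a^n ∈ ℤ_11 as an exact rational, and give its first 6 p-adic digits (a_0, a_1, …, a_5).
Σ a^n = 1/(1 − a) = -1/7501;  first 6 digits = (1, 0, 7, 5, 5, 8)

v_11(a) = 2 ≥ 1, so the series converges in ℤ_11 to 1/(1 − a) = 1/(1 − 7502) = -1/7501. Expand this rational in ℤ_11: compute digits iteratively via d_i = x_i mod 11, x_{i+1} = (x_i − d_i)/11. The first 6 digits are (1, 0, 7, 5, 5, 8).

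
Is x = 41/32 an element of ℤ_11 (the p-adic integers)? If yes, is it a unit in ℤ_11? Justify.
x ∈ ℤ_11^× (unit); v_11(x) = 0

ℤ_11 = {x ∈ ℚ_11 : v_11(x) ≥ 0} and ℤ_11^× = {x ∈ ℤ_11 : v_11(x) = 0}. Here v_11(41/32) = v_11(num) − v_11(den) = 0; compare against these criteria.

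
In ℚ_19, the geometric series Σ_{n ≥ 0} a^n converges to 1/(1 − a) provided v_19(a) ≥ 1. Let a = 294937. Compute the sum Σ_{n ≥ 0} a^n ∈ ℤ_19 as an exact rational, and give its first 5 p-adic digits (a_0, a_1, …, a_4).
Σ a^n = 1/(1 − a) = -1/294936;  first 5 digits = (1, 0, 0, 5, 2)

v_19(a) = 3 ≥ 1, so the series converges in ℤ_19 to 1/(1 − a) = 1/(1 − 294937) = -1/294936. Expand this rational in ℤ_19: compute digits iteratively via d_i = x_i mod 19, x_{i+1} = (x_i − d_i)/19. The first 5 digits are (1, 0, 0, 5, 2).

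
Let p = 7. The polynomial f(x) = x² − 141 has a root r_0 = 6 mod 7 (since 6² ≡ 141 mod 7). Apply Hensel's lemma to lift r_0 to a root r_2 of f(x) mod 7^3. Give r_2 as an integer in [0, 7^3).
r_2 = 321 (mod 343)

Hensel's recurrence: r_{i+1} = r_i − f(r_i)·(f′(r_i))^{-1} mod 7^{i+2}, with f′(x) = 2x. Iterate:
  r_0 = 6 (mod 7)
  r_1 = 27 (mod 49)
  r_2 = 321 (mod 343)
Final: r_2 = 321, and one checks f(r_2) ≡ 0 mod 7^3.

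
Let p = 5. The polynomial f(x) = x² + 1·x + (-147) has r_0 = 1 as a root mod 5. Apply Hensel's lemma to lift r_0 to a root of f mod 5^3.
r_2 = 16 (mod 125)

Hensel: r_{i+1} = r_i − f(r_i)·(f′(r_i))^{-1} mod 5^{i+2}, f′(x) = 2x + 1. Iterate:
  r_0 = 1 (mod 5)
  r_1 = 16 (mod 25)
  r_2 = 16 (mod 125)
Final: r = 16 satisfies f(r) ≡ 0 mod 5^3.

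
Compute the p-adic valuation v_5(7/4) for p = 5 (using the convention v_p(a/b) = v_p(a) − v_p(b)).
v_5(7/4) = 0

Factor powers of 5 from the numerator and denominator of the reduced fraction: 7 = 5^0 · 7 and 4 = 5^0 · 4. Apply v_p(a/b) = v_p(a) − v_p(b): v_5(7/4) = 0 − 0 = 0.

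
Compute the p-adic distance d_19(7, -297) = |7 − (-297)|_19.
d_19(7, -297) = 1/19

Step 1 — x − y = 7 − (-297) = 304. Step 2 — v_19(304) = 1 (factor: 304 = (19^1 · 16); the sign does not affect v_p). Step 3 — |x − y|_19 = 19^{-1} = 1/19.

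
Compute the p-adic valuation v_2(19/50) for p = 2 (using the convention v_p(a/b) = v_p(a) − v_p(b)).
v_2(19/50) = -1

Factor powers of 2 from the numerator and denominator of the reduced fraction: 19 = 2^0 · 19 and 50 = 2^1 · 25. Apply v_p(a/b) = v_p(a) − v_p(b): v_2(19/50) = 0 − 1 = -1.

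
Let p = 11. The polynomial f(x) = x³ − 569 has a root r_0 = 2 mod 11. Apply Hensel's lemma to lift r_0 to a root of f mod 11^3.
r_2 = 79 (mod 1331)

Hensel: r_{i+1} = r_i − f(r_i)/f′(r_i) mod 11^{i+2}, where f′(x) = 3x². Iterate:
  r_0 = 2 (mod 11)
  r_1 = 79 (mod 121)
  r_2 = 79 (mod 1331)
Final: r = 79 with f(r) ≡ 0 mod 11^3.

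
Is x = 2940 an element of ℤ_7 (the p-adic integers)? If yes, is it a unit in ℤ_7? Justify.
x ∈ ℤ_7 but not a unit; v_7(x) = 2 > 0

ℤ_7 = {x ∈ ℚ_7 : v_7(x) ≥ 0} and ℤ_7^× = {x ∈ ℤ_7 : v_7(x) = 0}. Here v_7(2940) = v_7(num) − v_7(den) = 2; compare against these criteria.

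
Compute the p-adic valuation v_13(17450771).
v_13(17450771) = 5

v_13(n) is the largest exponent k such that 13^k divides n. Factor out: 17450771 = 13^5 · 47. (Sign doesn't affect v_p.) So v_13(17450771) = 5.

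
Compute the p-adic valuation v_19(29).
v_19(29) = 0

v_19(n) is the largest exponent k such that 19^k divides n. Factor out: 29 = 19^0 · 29. (Sign doesn't affect v_p.) So v_19(29) = 0.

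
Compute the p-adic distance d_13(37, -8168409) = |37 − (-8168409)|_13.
d_13(37, -8168409) = 1/371293

Step 1 — x − y = 37 − (-8168409) = 8168446. Step 2 — v_13(8168446) = 5 (factor: 8168446 = (13^5 · 22); the sign does not affect v_p). Step 3 — |x − y|_13 = 13^{-5} = 1/371293.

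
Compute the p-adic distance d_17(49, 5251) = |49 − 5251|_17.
d_17(49, 5251) = 1/289

Step 1 — x − y = 49 − 5251 = -5202. Step 2 — v_17(-5202) = 2 (factor: -5202 = −(17^2 · 18); the sign does not affect v_p). Step 3 — |x − y|_17 = 17^{-2} = 1/289.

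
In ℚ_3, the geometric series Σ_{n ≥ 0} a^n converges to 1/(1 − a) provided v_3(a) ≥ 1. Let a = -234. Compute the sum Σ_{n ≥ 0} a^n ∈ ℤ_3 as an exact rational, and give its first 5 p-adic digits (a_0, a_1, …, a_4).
Σ a^n = 1/(1 − a) = 1/235;  first 5 digits = (1, 0, 1, 0, 1)

v_3(a) = 2 ≥ 1, so the series converges in ℤ_3 to 1/(1 − a) = 1/(1 − (-234)) = 1/235. Expand this rational in ℤ_3: compute digits iteratively via d_i = x_i mod 3, x_{i+1} = (x_i − d_i)/3. The first 5 digits are (1, 0, 1, 0, 1).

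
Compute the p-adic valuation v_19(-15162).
v_19(-15162) = 2

v_19(n) is the largest exponent k such that 19^k divides n. Factor out: -15162 = -19^2 · 42. (Sign doesn't affect v_p.) So v_19(-15162) = 2.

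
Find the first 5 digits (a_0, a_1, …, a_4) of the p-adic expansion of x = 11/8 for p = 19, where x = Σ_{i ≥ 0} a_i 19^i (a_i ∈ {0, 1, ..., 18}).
(a_0, …, a_4) = (18, 11, 16, 11, 16)

v_19(11/8) = 0 (numerator and denominator both coprime to 19), so x ∈ ℤ_19^×. Compute digits iteratively via a_i = x_i mod 19, x_{i+1} = (x_i − a_i)/19, with x_0 = x:
  x_0 = 11/8;  a_0 = 18;  x_1 = (x_0 − 18)/19 = -7/8
  x_1 = -7/8;  a_1 = 11;  x_2 = (x_1 − 11)/19 = -5/8
  x_2 = -5/8;  a_2 = 16;  x_3 = (x_2 − 16)/19 = -7/8
  x_3 = -7/8;  a_3 = 11;  x_4 = (x_3 − 11)/19 = -5/8
  x_4 = -5/8;  a_4 = 16;  x_5 = (x_4 − 16)/19 = -7/8
Digits: (18, 11, 16, 11, 16).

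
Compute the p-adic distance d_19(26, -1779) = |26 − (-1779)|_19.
d_19(26, -1779) = 1/361

Step 1 — x − y = 26 − (-1779) = 1805. Step 2 — v_19(1805) = 2 (factor: 1805 = (19^2 · 5); the sign does not affect v_p). Step 3 — |x − y|_19 = 19^{-2} = 1/361.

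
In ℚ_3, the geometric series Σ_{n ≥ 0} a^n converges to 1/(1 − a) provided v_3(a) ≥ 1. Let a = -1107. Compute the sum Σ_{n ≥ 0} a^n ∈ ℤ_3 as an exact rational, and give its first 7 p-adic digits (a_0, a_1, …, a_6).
Σ a^n = 1/(1 − a) = 1/1108;  first 7 digits = (1, 0, 0, 1, 1, 1, 2)

v_3(a) = 3 ≥ 1, so the series converges in ℤ_3 to 1/(1 − a) = 1/(1 − (-1107)) = 1/1108. Expand this rational in ℤ_3: compute digits iteratively via d_i = x_i mod 3, x_{i+1} = (x_i − d_i)/3. The first 7 digits are (1, 0, 0, 1, 1, 1, 2).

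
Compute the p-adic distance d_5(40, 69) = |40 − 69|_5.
d_5(40, 69) = 1

Step 1 — x − y = 40 − 69 = -29. Step 2 — v_5(-29) = 0 (factor: -29 = −(5^0 · 29); the sign does not affect v_p). Step 3 — |x − y|_5 = 5^{0} = 1.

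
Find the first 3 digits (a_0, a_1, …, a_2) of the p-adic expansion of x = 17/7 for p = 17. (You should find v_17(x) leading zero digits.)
(a_0, …, a_2) = (0, 5, 7)

v_17(17/7) = 1, so a_0 = ... = a_0 = 0. Factor out: x = 17^1 · u with u = 1/7 a unit in ℤ_17. Expand u iteratively via a_{v+i} = u_i mod 17, u_{i+1} = (u_i − a_{v+i})/17:
  u_0 = 1/7;  a_1 = 5;  u_1 = (u_0 − 5)/17 = -2/7
  u_1 = -2/7;  a_2 = 7;  u_2 = (u_1 − 7)/17 = -3/7
Digits: (0, 5, 7).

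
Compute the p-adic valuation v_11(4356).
v_11(4356) = 2

v_11(n) is the largest exponent k such that 11^k divides n. Factor out: 4356 = 11^2 · 36. (Sign doesn't affect v_p.) So v_11(4356) = 2.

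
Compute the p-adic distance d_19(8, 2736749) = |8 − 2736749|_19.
d_19(8, 2736749) = 1/130321

Step 1 — x − y = 8 − 2736749 = -2736741. Step 2 — v_19(-2736741) = 4 (factor: -2736741 = −(19^4 · 21); the sign does not affect v_p). Step 3 — |x − y|_19 = 19^{-4} = 1/130321.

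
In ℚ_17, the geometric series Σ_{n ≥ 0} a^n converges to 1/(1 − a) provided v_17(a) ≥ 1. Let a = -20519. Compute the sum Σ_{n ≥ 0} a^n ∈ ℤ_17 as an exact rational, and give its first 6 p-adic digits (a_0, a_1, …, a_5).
Σ a^n = 1/(1 − a) = 1/20520;  first 6 digits = (1, 0, 14, 12, 8, 7)

v_17(a) = 2 ≥ 1, so the series converges in ℤ_17 to 1/(1 − a) = 1/(1 − (-20519)) = 1/20520. Expand this rational in ℤ_17: compute digits iteratively via d_i = x_i mod 17, x_{i+1} = (x_i − d_i)/17. The first 6 digits are (1, 0, 14, 12, 8, 7).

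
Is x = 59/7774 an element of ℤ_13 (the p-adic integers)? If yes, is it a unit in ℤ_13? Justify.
x ∉ ℤ_13 (v_13(x) = -2 < 0)

ℤ_13 = {x ∈ ℚ_13 : v_13(x) ≥ 0} and ℤ_13^× = {x ∈ ℤ_13 : v_13(x) = 0}. Here v_13(59/7774) = v_13(num) − v_13(den) = -2; compare against these criteria.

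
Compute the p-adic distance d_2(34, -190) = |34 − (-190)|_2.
d_2(34, -190) = 1/32

Step 1 — x − y = 34 − (-190) = 224. Step 2 — v_2(224) = 5 (factor: 224 = (2^5 · 7); the sign does not affect v_p). Step 3 — |x − y|_2 = 2^{-5} = 1/32.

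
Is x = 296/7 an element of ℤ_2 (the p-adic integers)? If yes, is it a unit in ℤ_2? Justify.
x ∈ ℤ_2 but not a unit; v_2(x) = 3 > 0

ℤ_2 = {x ∈ ℚ_2 : v_2(x) ≥ 0} and ℤ_2^× = {x ∈ ℤ_2 : v_2(x) = 0}. Here v_2(296/7) = v_2(num) − v_2(den) = 3; compare against these criteria.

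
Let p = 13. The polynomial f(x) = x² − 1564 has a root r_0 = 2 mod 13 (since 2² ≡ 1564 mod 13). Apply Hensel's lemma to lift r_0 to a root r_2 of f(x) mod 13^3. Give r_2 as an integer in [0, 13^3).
r_2 = 1913 (mod 2197)

Hensel's recurrence: r_{i+1} = r_i − f(r_i)·(f′(r_i))^{-1} mod 13^{i+2}, with f′(x) = 2x. Iterate:
  r_0 = 2 (mod 13)
  r_1 = 54 (mod 169)
  r_2 = 1913 (mod 2197)
Final: r_2 = 1913, and one checks f(r_2) ≡ 0 mod 13^3.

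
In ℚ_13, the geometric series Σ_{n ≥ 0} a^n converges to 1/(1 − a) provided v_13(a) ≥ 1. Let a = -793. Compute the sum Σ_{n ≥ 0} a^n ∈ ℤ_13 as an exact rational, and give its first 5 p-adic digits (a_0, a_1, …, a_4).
Σ a^n = 1/(1 − a) = 1/794;  first 5 digits = (1, 4, 11, 11, 3)

v_13(a) = 1 ≥ 1, so the series converges in ℤ_13 to 1/(1 − a) = 1/(1 − (-793)) = 1/794. Expand this rational in ℤ_13: compute digits iteratively via d_i = x_i mod 13, x_{i+1} = (x_i − d_i)/13. The first 5 digits are (1, 4, 11, 11, 3).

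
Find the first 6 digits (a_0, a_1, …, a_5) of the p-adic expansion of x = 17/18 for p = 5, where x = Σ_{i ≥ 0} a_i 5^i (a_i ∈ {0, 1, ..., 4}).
(a_0, …, a_5) = (4, 3, 4, 1, 1, 0)

v_5(17/18) = 0 (numerator and denominator both coprime to 5), so x ∈ ℤ_5^×. Compute digits iteratively via a_i = x_i mod 5, x_{i+1} = (x_i − a_i)/5, with x_0 = x:
  x_0 = 17/18;  a_0 = 4;  x_1 = (x_0 − 4)/5 = -11/18
  x_1 = -11/18;  a_1 = 3;  x_2 = (x_1 − 3)/5 = -13/18
  x_2 = -13/18;  a_2 = 4;  x_3 = (x_2 − 4)/5 = -17/18
  x_3 = -17/18;  a_3 = 1;  x_4 = (x_3 − 1)/5 = -7/18
  x_4 = -7/18;  a_4 = 1;  x_5 = (x_4 − 1)/5 = -5/18
  x_5 = -5/18;  a_5 = 0;  x_6 = (x_5 − 0)/5 = -1/18
Digits: (4, 3, 4, 1, 1, 0).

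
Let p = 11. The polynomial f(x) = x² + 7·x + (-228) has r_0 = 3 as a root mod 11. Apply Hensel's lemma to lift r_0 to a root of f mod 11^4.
r_3 = 14622 (mod 14641)

Hensel: r_{i+1} = r_i − f(r_i)·(f′(r_i))^{-1} mod 11^{i+2}, f′(x) = 2x + 7. Iterate:
  r_0 = 3 (mod 11)
  r_1 = 102 (mod 121)
  r_2 = 1312 (mod 1331)
  r_3 = 14622 (mod 14641)
Final: r = 14622 satisfies f(r) ≡ 0 mod 11^4.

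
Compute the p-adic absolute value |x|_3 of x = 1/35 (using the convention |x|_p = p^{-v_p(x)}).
|1/35|_3 = 1

Step 1 — compute v_3(x) by factoring powers of 3 out of the numerator and denominator: v_3(1/35) = 0. Step 2 — apply |x|_p = p^{-v_p(x)} = 3^{0} = 1.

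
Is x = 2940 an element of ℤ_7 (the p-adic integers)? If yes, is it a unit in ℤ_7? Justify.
x ∈ ℤ_7 but not a unit; v_7(x) = 2 > 0

ℤ_7 = {x ∈ ℚ_7 : v_7(x) ≥ 0} and ℤ_7^× = {x ∈ ℤ_7 : v_7(x) = 0}. Here v_7(2940) = v_7(num) − v_7(den) = 2; compare against these criteria.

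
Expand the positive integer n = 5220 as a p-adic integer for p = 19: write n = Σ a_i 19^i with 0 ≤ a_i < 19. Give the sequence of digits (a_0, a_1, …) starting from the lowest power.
(a_0, a_1, …) = (14, 8, 14)

Repeated division by 19 gives the digits low-to-high: 5220 = 14 + 8·19^1 + 14·19^2. Digit sequence: (14, 8, 14).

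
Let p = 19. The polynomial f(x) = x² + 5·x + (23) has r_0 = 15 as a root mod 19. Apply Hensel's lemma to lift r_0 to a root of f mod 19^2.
r_1 = 243 (mod 361)

Hensel: r_{i+1} = r_i − f(r_i)·(f′(r_i))^{-1} mod 19^{i+2}, f′(x) = 2x + 5. Iterate:
  r_0 = 15 (mod 19)
  r_1 = 243 (mod 361)
Final: r = 243 satisfies f(r) ≡ 0 mod 19^2.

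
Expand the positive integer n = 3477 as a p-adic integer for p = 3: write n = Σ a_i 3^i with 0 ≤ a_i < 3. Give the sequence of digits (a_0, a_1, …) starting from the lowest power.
(a_0, a_1, …) = (0, 1, 2, 2, 0, 2, 1, 1)

Repeated division by 3 gives the digits low-to-high: 3477 = 1·3^1 + 2·3^2 + 2·3^3 + 2·3^5 + 1·3^6 + 1·3^7. Digit sequence: (0, 1, 2, 2, 0, 2, 1, 1).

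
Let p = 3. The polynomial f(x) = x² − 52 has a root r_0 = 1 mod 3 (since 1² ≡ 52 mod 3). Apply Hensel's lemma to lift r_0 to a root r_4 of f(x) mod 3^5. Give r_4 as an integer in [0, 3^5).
r_4 = 211 (mod 243)

Hensel's recurrence: r_{i+1} = r_i − f(r_i)·(f′(r_i))^{-1} mod 3^{i+2}, with f′(x) = 2x. Iterate:
  r_0 = 1 (mod 3)
  r_1 = 4 (mod 9)
  r_2 = 22 (mod 27)
  r_3 = 49 (mod 81)
  r_4 = 211 (mod 243)
Final: r_4 = 211, and one checks f(r_4) ≡ 0 mod 3^5.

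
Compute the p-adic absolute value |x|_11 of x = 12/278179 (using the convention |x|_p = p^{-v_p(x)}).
|12/278179|_11 = 14641

Step 1 — compute v_11(x) by factoring powers of 11 out of the numerator and denominator: v_11(12/278179) = -4. Step 2 — apply |x|_p = p^{-v_p(x)} = 11^{4} = 14641.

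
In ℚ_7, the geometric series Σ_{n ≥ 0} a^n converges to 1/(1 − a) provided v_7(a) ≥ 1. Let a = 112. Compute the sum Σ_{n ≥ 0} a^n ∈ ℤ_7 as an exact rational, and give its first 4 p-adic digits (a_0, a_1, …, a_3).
Σ a^n = 1/(1 − a) = -1/111;  first 4 digits = (1, 2, 6, 2)

v_7(a) = 1 ≥ 1, so the series converges in ℤ_7 to 1/(1 − a) = 1/(1 − 112) = -1/111. Expand this rational in ℤ_7: compute digits iteratively via d_i = x_i mod 7, x_{i+1} = (x_i − d_i)/7. The first 4 digits are (1, 2, 6, 2).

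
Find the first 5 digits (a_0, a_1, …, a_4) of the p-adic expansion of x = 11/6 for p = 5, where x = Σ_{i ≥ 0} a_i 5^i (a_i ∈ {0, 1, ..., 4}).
(a_0, …, a_4) = (1, 1, 4, 0, 4)

v_5(11/6) = 0 (numerator and denominator both coprime to 5), so x ∈ ℤ_5^×. Compute digits iteratively via a_i = x_i mod 5, x_{i+1} = (x_i − a_i)/5, with x_0 = x:
  x_0 = 11/6;  a_0 = 1;  x_1 = (x_0 − 1)/5 = 1/6
  x_1 = 1/6;  a_1 = 1;  x_2 = (x_1 − 1)/5 = -1/6
  x_2 = -1/6;  a_2 = 4;  x_3 = (x_2 − 4)/5 = -5/6
  x_3 = -5/6;  a_3 = 0;  x_4 = (x_3 − 0)/5 = -1/6
  x_4 = -1/6;  a_4 = 4;  x_5 = (x_4 − 4)/5 = -5/6
Digits: (1, 1, 4, 0, 4).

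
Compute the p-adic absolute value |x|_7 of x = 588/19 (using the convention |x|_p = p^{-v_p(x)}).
|588/19|_7 = 1/49

Step 1 — compute v_7(x) by factoring powers of 7 out of the numerator and denominator: v_7(588/19) = 2. Step 2 — apply |x|_p = p^{-v_p(x)} = 7^{-2} = 1/49.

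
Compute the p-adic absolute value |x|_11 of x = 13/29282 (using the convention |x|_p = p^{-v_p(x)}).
|13/29282|_11 = 14641

Step 1 — compute v_11(x) by factoring powers of 11 out of the numerator and denominator: v_11(13/29282) = -4. Step 2 — apply |x|_p = p^{-v_p(x)} = 11^{4} = 14641.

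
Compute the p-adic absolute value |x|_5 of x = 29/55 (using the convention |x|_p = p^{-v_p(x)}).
|29/55|_5 = 5

Step 1 — compute v_5(x) by factoring powers of 5 out of the numerator and denominator: v_5(29/55) = -1. Step 2 — apply |x|_p = p^{-v_p(x)} = 5^{1} = 5.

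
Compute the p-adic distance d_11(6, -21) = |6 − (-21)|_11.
d_11(6, -21) = 1

Step 1 — x − y = 6 − (-21) = 27. Step 2 — v_11(27) = 0 (factor: 27 = (11^0 · 27); the sign does not affect v_p). Step 3 — |x − y|_11 = 11^{0} = 1.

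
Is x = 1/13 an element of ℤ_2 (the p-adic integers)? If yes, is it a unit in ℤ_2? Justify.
x ∈ ℤ_2^× (unit); v_2(x) = 0

ℤ_2 = {x ∈ ℚ_2 : v_2(x) ≥ 0} and ℤ_2^× = {x ∈ ℤ_2 : v_2(x) = 0}. Here v_2(1/13) = v_2(num) − v_2(den) = 0; compare against these criteria.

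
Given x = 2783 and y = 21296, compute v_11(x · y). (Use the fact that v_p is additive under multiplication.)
v_11(59266768) = 5

v_p(x) = 2 (factor: 2783 = 11^2 · 23); v_p(y) = 3 (factor: 21296 = 11^3 · 16). Additivity: v_p(xy) = v_p(x) + v_p(y) = 2 + 3 = 5. (Direct check: xy = 59266768 = 11^5 · (368).)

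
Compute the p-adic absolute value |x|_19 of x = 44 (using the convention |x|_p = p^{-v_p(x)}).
|44|_19 = 1

Step 1 — compute v_19(x) by factoring powers of 19 out of the numerator and denominator: v_19(44) = 0. Step 2 — apply |x|_p = p^{-v_p(x)} = 19^{0} = 1.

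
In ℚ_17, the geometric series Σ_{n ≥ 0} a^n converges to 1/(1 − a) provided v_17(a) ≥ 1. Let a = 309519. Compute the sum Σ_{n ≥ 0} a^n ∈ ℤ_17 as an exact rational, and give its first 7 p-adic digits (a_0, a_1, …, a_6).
Σ a^n = 1/(1 − a) = -1/309518;  first 7 digits = (1, 0, 0, 12, 3, 0, 8)

v_17(a) = 3 ≥ 1, so the series converges in ℤ_17 to 1/(1 − a) = 1/(1 − 309519) = -1/309518. Expand this rational in ℤ_17: compute digits iteratively via d_i = x_i mod 17, x_{i+1} = (x_i − d_i)/17. The first 7 digits are (1, 0, 0, 12, 3, 0, 8).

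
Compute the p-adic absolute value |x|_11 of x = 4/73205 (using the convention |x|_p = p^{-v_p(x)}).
|4/73205|_11 = 14641

Step 1 — compute v_11(x) by factoring powers of 11 out of the numerator and denominator: v_11(4/73205) = -4. Step 2 — apply |x|_p = p^{-v_p(x)} = 11^{4} = 14641.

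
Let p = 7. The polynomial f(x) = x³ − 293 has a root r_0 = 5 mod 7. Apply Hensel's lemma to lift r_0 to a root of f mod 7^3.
r_2 = 215 (mod 343)

Hensel: r_{i+1} = r_i − f(r_i)/f′(r_i) mod 7^{i+2}, where f′(x) = 3x². Iterate:
  r_0 = 5 (mod 7)
  r_1 = 19 (mod 49)
  r_2 = 215 (mod 343)
Final: r = 215 with f(r) ≡ 0 mod 7^3.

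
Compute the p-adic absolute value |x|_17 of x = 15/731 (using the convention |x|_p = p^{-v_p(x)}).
|15/731|_17 = 17

Step 1 — compute v_17(x) by factoring powers of 17 out of the numerator and denominator: v_17(15/731) = -1. Step 2 — apply |x|_p = p^{-v_p(x)} = 17^{1} = 17.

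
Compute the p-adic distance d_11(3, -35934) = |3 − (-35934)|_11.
d_11(3, -35934) = 1/1331

Step 1 — x − y = 3 − (-35934) = 35937. Step 2 — v_11(35937) = 3 (factor: 35937 = (11^3 · 27); the sign does not affect v_p). Step 3 — |x − y|_11 = 11^{-3} = 1/1331.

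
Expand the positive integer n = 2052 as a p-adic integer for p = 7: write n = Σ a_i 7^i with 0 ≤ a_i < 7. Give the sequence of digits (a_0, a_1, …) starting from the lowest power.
(a_0, a_1, …) = (1, 6, 6, 5)

Repeated division by 7 gives the digits low-to-high: 2052 = 1 + 6·7^1 + 6·7^2 + 5·7^3. Digit sequence: (1, 6, 6, 5).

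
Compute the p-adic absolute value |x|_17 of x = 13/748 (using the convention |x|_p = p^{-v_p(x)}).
|13/748|_17 = 17

Step 1 — compute v_17(x) by factoring powers of 17 out of the numerator and denominator: v_17(13/748) = -1. Step 2 — apply |x|_p = p^{-v_p(x)} = 17^{1} = 17.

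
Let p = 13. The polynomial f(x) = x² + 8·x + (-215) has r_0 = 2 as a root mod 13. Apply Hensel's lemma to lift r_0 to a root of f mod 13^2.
r_1 = 145 (mod 169)

Hensel: r_{i+1} = r_i − f(r_i)·(f′(r_i))^{-1} mod 13^{i+2}, f′(x) = 2x + 8. Iterate:
  r_0 = 2 (mod 13)
  r_1 = 145 (mod 169)
Final: r = 145 satisfies f(r) ≡ 0 mod 13^2.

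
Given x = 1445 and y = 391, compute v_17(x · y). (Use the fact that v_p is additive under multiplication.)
v_17(564995) = 3

v_p(x) = 2 (factor: 1445 = 17^2 · 5); v_p(y) = 1 (factor: 391 = 17^1 · 23). Additivity: v_p(xy) = v_p(x) + v_p(y) = 2 + 1 = 3. (Direct check: xy = 564995 = 17^3 · (115).)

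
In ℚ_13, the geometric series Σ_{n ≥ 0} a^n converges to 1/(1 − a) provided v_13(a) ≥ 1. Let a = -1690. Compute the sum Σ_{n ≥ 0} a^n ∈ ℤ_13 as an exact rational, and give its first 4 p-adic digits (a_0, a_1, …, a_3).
Σ a^n = 1/(1 − a) = 1/1691;  first 4 digits = (1, 0, 3, 12)

v_13(a) = 2 ≥ 1, so the series converges in ℤ_13 to 1/(1 − a) = 1/(1 − (-1690)) = 1/1691. Expand this rational in ℤ_13: compute digits iteratively via d_i = x_i mod 13, x_{i+1} = (x_i − d_i)/13. The first 4 digits are (1, 0, 3, 12).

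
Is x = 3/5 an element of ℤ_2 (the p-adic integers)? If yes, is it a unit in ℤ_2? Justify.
x ∈ ℤ_2^× (unit); v_2(x) = 0

ℤ_2 = {x ∈ ℚ_2 : v_2(x) ≥ 0} and ℤ_2^× = {x ∈ ℤ_2 : v_2(x) = 0}. Here v_2(3/5) = v_2(num) − v_2(den) = 0; compare against these criteria.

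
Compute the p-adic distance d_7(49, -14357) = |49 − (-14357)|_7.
d_7(49, -14357) = 1/2401

Step 1 — x − y = 49 − (-14357) = 14406. Step 2 — v_7(14406) = 4 (factor: 14406 = (7^4 · 6); the sign does not affect v_p). Step 3 — |x − y|_7 = 7^{-4} = 1/2401.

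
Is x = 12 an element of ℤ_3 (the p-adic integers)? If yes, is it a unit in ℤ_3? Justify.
x ∈ ℤ_3 but not a unit; v_3(x) = 1 > 0

ℤ_3 = {x ∈ ℚ_3 : v_3(x) ≥ 0} and ℤ_3^× = {x ∈ ℤ_3 : v_3(x) = 0}. Here v_3(12) = v_3(num) − v_3(den) = 1; compare against these criteria.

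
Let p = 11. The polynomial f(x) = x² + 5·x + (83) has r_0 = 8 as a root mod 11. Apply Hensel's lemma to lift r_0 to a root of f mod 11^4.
r_3 = 11327 (mod 14641)

Hensel: r_{i+1} = r_i − f(r_i)·(f′(r_i))^{-1} mod 11^{i+2}, f′(x) = 2x + 5. Iterate:
  r_0 = 8 (mod 11)
  r_1 = 74 (mod 121)
  r_2 = 679 (mod 1331)
  r_3 = 11327 (mod 14641)
Final: r = 11327 satisfies f(r) ≡ 0 mod 11^4.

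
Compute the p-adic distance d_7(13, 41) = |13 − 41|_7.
d_7(13, 41) = 1/7

Step 1 — x − y = 13 − 41 = -28. Step 2 — v_7(-28) = 1 (factor: -28 = −(7^1 · 4); the sign does not affect v_p). Step 3 — |x − y|_7 = 7^{-1} = 1/7.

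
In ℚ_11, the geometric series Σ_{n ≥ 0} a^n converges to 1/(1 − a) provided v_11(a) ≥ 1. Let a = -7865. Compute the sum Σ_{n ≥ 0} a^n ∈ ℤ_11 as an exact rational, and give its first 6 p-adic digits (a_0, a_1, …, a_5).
Σ a^n = 1/(1 − a) = 1/7866;  first 6 digits = (1, 0, 1, 5, 0, 10)

v_11(a) = 2 ≥ 1, so the series converges in ℤ_11 to 1/(1 − a) = 1/(1 − (-7865)) = 1/7866. Expand this rational in ℤ_11: compute digits iteratively via d_i = x_i mod 11, x_{i+1} = (x_i − d_i)/11. The first 6 digits are (1, 0, 1, 5, 0, 10).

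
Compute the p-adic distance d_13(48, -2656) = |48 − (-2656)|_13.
d_13(48, -2656) = 1/169

Step 1 — x − y = 48 − (-2656) = 2704. Step 2 — v_13(2704) = 2 (factor: 2704 = (13^2 · 16); the sign does not affect v_p). Step 3 — |x − y|_13 = 13^{-2} = 1/169.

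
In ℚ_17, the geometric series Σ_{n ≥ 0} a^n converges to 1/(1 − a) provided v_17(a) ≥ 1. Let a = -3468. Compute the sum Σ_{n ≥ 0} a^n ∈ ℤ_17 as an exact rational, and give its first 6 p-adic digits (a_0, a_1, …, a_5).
Σ a^n = 1/(1 − a) = 1/3469;  first 6 digits = (1, 0, 5, 16, 7, 8)

v_17(a) = 2 ≥ 1, so the series converges in ℤ_17 to 1/(1 − a) = 1/(1 − (-3468)) = 1/3469. Expand this rational in ℤ_17: compute digits iteratively via d_i = x_i mod 17, x_{i+1} = (x_i − d_i)/17. The first 6 digits are (1, 0, 5, 16, 7, 8).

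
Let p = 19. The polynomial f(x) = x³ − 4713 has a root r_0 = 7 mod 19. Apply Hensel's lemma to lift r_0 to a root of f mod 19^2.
r_1 = 216 (mod 361)

Hensel: r_{i+1} = r_i − f(r_i)/f′(r_i) mod 19^{i+2}, where f′(x) = 3x². Iterate:
  r_0 = 7 (mod 19)
  r_1 = 216 (mod 361)
Final: r = 216 with f(r) ≡ 0 mod 19^2.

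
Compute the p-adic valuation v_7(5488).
v_7(5488) = 3

v_7(n) is the largest exponent k such that 7^k divides n. Factor out: 5488 = 7^3 · 16. (Sign doesn't affect v_p.) So v_7(5488) = 3.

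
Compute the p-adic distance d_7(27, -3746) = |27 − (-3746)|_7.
d_7(27, -3746) = 1/343

Step 1 — x − y = 27 − (-3746) = 3773. Step 2 — v_7(3773) = 3 (factor: 3773 = (7^3 · 11); the sign does not affect v_p). Step 3 — |x − y|_7 = 7^{-3} = 1/343.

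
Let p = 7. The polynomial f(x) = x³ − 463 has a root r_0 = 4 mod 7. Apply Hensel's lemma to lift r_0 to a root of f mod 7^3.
r_2 = 193 (mod 343)

Hensel: r_{i+1} = r_i − f(r_i)/f′(r_i) mod 7^{i+2}, where f′(x) = 3x². Iterate:
  r_0 = 4 (mod 7)
  r_1 = 46 (mod 49)
  r_2 = 193 (mod 343)
Final: r = 193 with f(r) ≡ 0 mod 7^3.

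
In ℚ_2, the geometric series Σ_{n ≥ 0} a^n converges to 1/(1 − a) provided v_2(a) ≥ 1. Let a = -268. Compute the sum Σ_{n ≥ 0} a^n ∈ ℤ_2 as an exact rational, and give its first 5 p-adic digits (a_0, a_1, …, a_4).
Σ a^n = 1/(1 − a) = 1/269;  first 5 digits = (1, 0, 1, 0, 0)

v_2(a) = 2 ≥ 1, so the series converges in ℤ_2 to 1/(1 − a) = 1/(1 − (-268)) = 1/269. Expand this rational in ℤ_2: compute digits iteratively via d_i = x_i mod 2, x_{i+1} = (x_i − d_i)/2. The first 5 digits are (1, 0, 1, 0, 0).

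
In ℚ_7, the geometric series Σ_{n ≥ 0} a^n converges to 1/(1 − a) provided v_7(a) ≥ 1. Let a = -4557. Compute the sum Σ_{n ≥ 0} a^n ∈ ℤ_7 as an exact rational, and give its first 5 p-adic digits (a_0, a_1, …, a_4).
Σ a^n = 1/(1 − a) = 1/4558;  first 5 digits = (1, 0, 5, 0, 2)

v_7(a) = 2 ≥ 1, so the series converges in ℤ_7 to 1/(1 − a) = 1/(1 − (-4557)) = 1/4558. Expand this rational in ℤ_7: compute digits iteratively via d_i = x_i mod 7, x_{i+1} = (x_i − d_i)/7. The first 5 digits are (1, 0, 5, 0, 2).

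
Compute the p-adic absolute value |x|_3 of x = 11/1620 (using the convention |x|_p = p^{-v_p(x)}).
|11/1620|_3 = 81

Step 1 — compute v_3(x) by factoring powers of 3 out of the numerator and denominator: v_3(11/1620) = -4. Step 2 — apply |x|_p = p^{-v_p(x)} = 3^{4} = 81.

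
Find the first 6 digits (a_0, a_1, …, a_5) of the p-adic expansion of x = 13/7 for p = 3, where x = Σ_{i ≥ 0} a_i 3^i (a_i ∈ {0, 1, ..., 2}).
(a_0, …, a_5) = (1, 2, 2, 0, 1, 0)

v_3(13/7) = 0 (numerator and denominator both coprime to 3), so x ∈ ℤ_3^×. Compute digits iteratively via a_i = x_i mod 3, x_{i+1} = (x_i − a_i)/3, with x_0 = x:
  x_0 = 13/7;  a_0 = 1;  x_1 = (x_0 − 1)/3 = 2/7
  x_1 = 2/7;  a_1 = 2;  x_2 = (x_1 − 2)/3 = -4/7
  x_2 = -4/7;  a_2 = 2;  x_3 = (x_2 − 2)/3 = -6/7
  x_3 = -6/7;  a_3 = 0;  x_4 = (x_3 − 0)/3 = -2/7
  x_4 = -2/7;  a_4 = 1;  x_5 = (x_4 − 1)/3 = -3/7
  x_5 = -3/7;  a_5 = 0;  x_6 = (x_5 − 0)/3 = -1/7
Digits: (1, 2, 2, 0, 1, 0).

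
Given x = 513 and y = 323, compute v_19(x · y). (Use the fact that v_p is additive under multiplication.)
v_19(165699) = 2

v_p(x) = 1 (factor: 513 = 19^1 · 27); v_p(y) = 1 (factor: 323 = 19^1 · 17). Additivity: v_p(xy) = v_p(x) + v_p(y) = 1 + 1 = 2. (Direct check: xy = 165699 = 19^2 · (459).)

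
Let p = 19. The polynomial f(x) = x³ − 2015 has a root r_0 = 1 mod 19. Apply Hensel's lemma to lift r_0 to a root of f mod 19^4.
r_3 = 92607 (mod 130321)

Hensel: r_{i+1} = r_i − f(r_i)/f′(r_i) mod 19^{i+2}, where f′(x) = 3x². Iterate:
  r_0 = 1 (mod 19)
  r_1 = 191 (mod 361)
  r_2 = 3440 (mod 6859)
  r_3 = 92607 (mod 130321)
Final: r = 92607 with f(r) ≡ 0 mod 19^4.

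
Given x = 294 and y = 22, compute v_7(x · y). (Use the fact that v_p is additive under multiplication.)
v_7(6468) = 2

v_p(x) = 2 (factor: 294 = 7^2 · 6); v_p(y) = 0 (factor: 22 = 7^0 · 22). Additivity: v_p(xy) = v_p(x) + v_p(y) = 2 + 0 = 2. (Direct check: xy = 6468 = 7^2 · (132).)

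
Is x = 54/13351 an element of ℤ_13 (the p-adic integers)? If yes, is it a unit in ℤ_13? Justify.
x ∉ ℤ_13 (v_13(x) = -2 < 0)

ℤ_13 = {x ∈ ℚ_13 : v_13(x) ≥ 0} and ℤ_13^× = {x ∈ ℤ_13 : v_13(x) = 0}. Here v_13(54/13351) = v_13(num) − v_13(den) = -2; compare against these criteria.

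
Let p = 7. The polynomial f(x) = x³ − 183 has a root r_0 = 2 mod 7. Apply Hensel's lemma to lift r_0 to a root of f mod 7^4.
r_3 = 576 (mod 2401)

Hensel: r_{i+1} = r_i − f(r_i)/f′(r_i) mod 7^{i+2}, where f′(x) = 3x². Iterate:
  r_0 = 2 (mod 7)
  r_1 = 37 (mod 49)
  r_2 = 233 (mod 343)
  r_3 = 576 (mod 2401)
Final: r = 576 with f(r) ≡ 0 mod 7^4.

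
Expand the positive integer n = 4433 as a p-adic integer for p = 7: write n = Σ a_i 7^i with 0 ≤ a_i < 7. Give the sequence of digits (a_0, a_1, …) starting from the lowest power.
(a_0, a_1, …) = (2, 3, 6, 5, 1)

Repeated division by 7 gives the digits low-to-high: 4433 = 2 + 3·7^1 + 6·7^2 + 5·7^3 + 1·7^4. Digit sequence: (2, 3, 6, 5, 1).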